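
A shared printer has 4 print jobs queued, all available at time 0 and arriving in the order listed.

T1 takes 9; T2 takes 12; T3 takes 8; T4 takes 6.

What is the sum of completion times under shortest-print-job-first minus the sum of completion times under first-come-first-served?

SPT (increasing processing time): T4 T3 T1 T2.
T4: 0→6
T3: 6→14
T1: 14→23
T2: 23→35
Sum = 6+14+23+35 = 78.
FIFO (arrival order): T1 T2 T3 T4.
T1: 0→9
T2: 9→21
T3: 21→29
T4: 29→35
Sum = 9+21+29+35 = 94.
Difference = 78 − 94 = -16.

-16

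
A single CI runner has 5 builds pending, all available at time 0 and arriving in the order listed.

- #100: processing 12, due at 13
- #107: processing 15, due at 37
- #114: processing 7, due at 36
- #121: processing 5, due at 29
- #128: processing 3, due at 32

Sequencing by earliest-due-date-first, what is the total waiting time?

76

EDD (increasing due date): #100 #121 #128 #114 #107.
#100: waits 0, runs 0→12
#121: waits 12, runs 12→17
#128: waits 17, runs 17→20
#114: waits 20, runs 20→27
#107: waits 27, runs 27→42
Sum = 0+12+17+20+27 = 76.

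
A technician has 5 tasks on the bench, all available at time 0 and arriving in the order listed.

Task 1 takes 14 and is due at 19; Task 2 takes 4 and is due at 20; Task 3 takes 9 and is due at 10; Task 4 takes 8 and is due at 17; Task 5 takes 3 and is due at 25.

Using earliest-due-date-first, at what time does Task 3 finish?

9

EDD (increasing due date): Task 3 Task 4 Task 1 Task 2 Task 5.
Task 3: 0→9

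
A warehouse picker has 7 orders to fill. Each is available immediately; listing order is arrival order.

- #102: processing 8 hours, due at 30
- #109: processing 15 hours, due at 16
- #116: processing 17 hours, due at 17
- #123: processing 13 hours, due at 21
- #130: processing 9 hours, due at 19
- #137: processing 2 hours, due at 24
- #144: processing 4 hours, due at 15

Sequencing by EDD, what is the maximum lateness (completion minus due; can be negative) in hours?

EDD (increasing due date): #144 #109 #116 #130 #123 #137 #102.
#144: 0→4, due 15, lateness -11
#109: 4→19, due 16, lateness 3
#116: 19→36, due 17, lateness 19
#130: 36→45, due 19, lateness 26
#123: 45→58, due 21, lateness 37
#137: 58→60, due 24, lateness 36
#102: 60→68, due 30, lateness 38
Maximum = 38.

38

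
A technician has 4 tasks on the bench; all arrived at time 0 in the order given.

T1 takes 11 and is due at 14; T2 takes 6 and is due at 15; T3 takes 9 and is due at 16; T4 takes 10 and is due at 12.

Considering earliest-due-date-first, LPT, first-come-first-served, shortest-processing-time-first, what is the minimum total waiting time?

EDD (increasing due date): T4 T1 T2 T3.
T4: waits 0, runs 0→10
T1: waits 10, runs 10→21
T2: waits 21, runs 21→27
T3: waits 27, runs 27→36
Sum = 0+10+21+27 = 58.
LPT (decreasing processing time): T1 T4 T3 T2.
T1: waits 0, runs 0→11
T4: waits 11, runs 11→21
T3: waits 21, runs 21→30
T2: waits 30, runs 30→36
Sum = 0+11+21+30 = 62.
FIFO (arrival order): T1 T2 T3 T4.
T1: waits 0, runs 0→11
T2: waits 11, runs 11→17
T3: waits 17, runs 17→26
T4: waits 26, runs 26→36
Sum = 0+11+17+26 = 54.
SPT (increasing processing time): T2 T3 T4 T1.
T2: waits 0, runs 0→6
T3: waits 6, runs 6→15
T4: waits 15, runs 15→25
T1: waits 25, runs 25→36
Sum = 0+6+15+25 = 46.
EDD 58, LPT 62, FIFO 54, SPT 46 → minimum 46.

46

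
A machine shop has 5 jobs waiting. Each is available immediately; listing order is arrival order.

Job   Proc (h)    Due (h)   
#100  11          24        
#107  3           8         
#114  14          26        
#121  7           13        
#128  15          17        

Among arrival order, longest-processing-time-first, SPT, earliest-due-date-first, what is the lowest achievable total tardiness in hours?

42

FIFO (arrival order): #100 #107 #114 #121 #128.
#100: 0→11, due 24, tardiness 0
#107: 11→14, due 8, tardiness 6
#114: 14→28, due 26, tardiness 2
#121: 28→35, due 13, tardiness 22
#128: 35→50, due 17, tardiness 33
Sum = 0+6+2+22+33 = 63.
LPT (decreasing processing time): #128 #114 #100 #121 #107.
#128: 0→15, due 17, tardiness 0
#114: 15→29, due 26, tardiness 3
#100: 29→40, due 24, tardiness 16
#121: 40→47, due 13, tardiness 34
#107: 47→50, due 8, tardiness 42
Sum = 0+3+16+34+42 = 95.
SPT (increasing processing time): #107 #121 #100 #114 #128.
#107: 0→3, due 8, tardiness 0
#121: 3→10, due 13, tardiness 0
#100: 10→21, due 24, tardiness 0
#114: 21→35, due 26, tardiness 9
#128: 35→50, due 17, tardiness 33
Sum = 0+0+0+9+33 = 42.
EDD (increasing due date): #107 #121 #128 #100 #114.
#107: 0→3, due 8, tardiness 0
#121: 3→10, due 13, tardiness 0
#128: 10→25, due 17, tardiness 8
#100: 25→36, due 24, tardiness 12
#114: 36→50, due 26, tardiness 24
Sum = 0+0+8+12+24 = 44.
FIFO 63, LPT 95, SPT 42, EDD 44 → minimum 42.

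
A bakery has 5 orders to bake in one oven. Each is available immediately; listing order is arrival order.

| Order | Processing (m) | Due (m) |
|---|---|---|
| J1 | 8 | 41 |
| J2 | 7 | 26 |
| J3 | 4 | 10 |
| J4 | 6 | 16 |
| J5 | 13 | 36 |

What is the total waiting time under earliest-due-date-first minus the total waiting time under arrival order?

-6

EDD (increasing due date): J3 J4 J2 J5 J1.
J3: waits 0, runs 0→4
J4: waits 4, runs 4→10
J2: waits 10, runs 10→17
J5: waits 17, runs 17→30
J1: waits 30, runs 30→38
Sum = 0+4+10+17+30 = 61.
FIFO (arrival order): J1 J2 J3 J4 J5.
J1: waits 0, runs 0→8
J2: waits 8, runs 8→15
J3: waits 15, runs 15→19
J4: waits 19, runs 19→25
J5: waits 25, runs 25→38
Sum = 0+8+15+19+25 = 67.
Difference = 61 − 67 = -6.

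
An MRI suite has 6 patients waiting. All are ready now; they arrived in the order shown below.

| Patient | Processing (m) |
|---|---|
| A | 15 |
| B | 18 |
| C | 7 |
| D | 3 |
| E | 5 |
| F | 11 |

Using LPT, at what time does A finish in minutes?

LPT (decreasing processing time): B A F C E D.
B: 0→18
A: 18→33

33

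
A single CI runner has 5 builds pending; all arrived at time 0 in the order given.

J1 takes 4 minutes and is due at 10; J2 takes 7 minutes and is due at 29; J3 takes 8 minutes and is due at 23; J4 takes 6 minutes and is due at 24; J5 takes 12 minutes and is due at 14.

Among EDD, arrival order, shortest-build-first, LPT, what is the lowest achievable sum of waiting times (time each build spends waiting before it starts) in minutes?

EDD (increasing due date): J1 J5 J3 J4 J2.
J1: waits 0, runs 0→4
J5: waits 4, runs 4→16
J3: waits 16, runs 16→24
J4: waits 24, runs 24→30
J2: waits 30, runs 30→37
Sum = 0+4+16+24+30 = 74.
FIFO (arrival order): J1 J2 J3 J4 J5.
J1: waits 0, runs 0→4
J2: waits 4, runs 4→11
J3: waits 11, runs 11→19
J4: waits 19, runs 19→25
J5: waits 25, runs 25→37
Sum = 0+4+11+19+25 = 59.
SPT (increasing processing time): J1 J4 J2 J3 J5.
J1: waits 0, runs 0→4
J4: waits 4, runs 4→10
J2: waits 10, runs 10→17
J3: waits 17, runs 17→25
J5: waits 25, runs 25→37
Sum = 0+4+10+17+25 = 56.
LPT (decreasing processing time): J5 J3 J2 J4 J1.
J5: waits 0, runs 0→12
J3: waits 12, runs 12→20
J2: waits 20, runs 20→27
J4: waits 27, runs 27→33
J1: waits 33, runs 33→37
Sum = 0+12+20+27+33 = 92.
EDD 74, FIFO 59, SPT 56, LPT 92 → minimum 56.

56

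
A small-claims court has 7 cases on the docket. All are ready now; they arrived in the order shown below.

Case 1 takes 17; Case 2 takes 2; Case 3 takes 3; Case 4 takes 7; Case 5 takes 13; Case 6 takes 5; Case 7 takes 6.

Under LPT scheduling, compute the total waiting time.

LPT (decreasing processing time): Case 1 Case 5 Case 4 Case 7 Case 6 Case 3 Case 2.
Case 1: waits 0, runs 0→17
Case 5: waits 17, runs 17→30
Case 4: waits 30, runs 30→37
Case 7: waits 37, runs 37→43
Case 6: waits 43, runs 43→48
Case 3: waits 48, runs 48→51
Case 2: waits 51, runs 51→53
Sum = 0+17+30+37+43+48+51 = 226.

226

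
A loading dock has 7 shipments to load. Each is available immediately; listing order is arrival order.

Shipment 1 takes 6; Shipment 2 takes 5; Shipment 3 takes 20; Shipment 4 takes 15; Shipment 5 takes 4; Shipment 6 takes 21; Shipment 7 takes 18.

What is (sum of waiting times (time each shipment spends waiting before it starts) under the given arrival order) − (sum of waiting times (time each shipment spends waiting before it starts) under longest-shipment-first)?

-145

FIFO (arrival order): Shipment 1 Shipment 2 Shipment 3 Shipment 4 Shipment 5 Shipment 6 Shipment 7.
Shipment 1: waits 0, runs 0→6
Shipment 2: waits 6, runs 6→11
Shipment 3: waits 11, runs 11→31
Shipment 4: waits 31, runs 31→46
Shipment 5: waits 46, runs 46→50
Shipment 6: waits 50, runs 50→71
Shipment 7: waits 71, runs 71→89
Sum = 0+6+11+31+46+50+71 = 215.
LPT (decreasing processing time): Shipment 6 Shipment 3 Shipment 7 Shipment 4 Shipment 1 Shipment 2 Shipment 5.
Shipment 6: waits 0, runs 0→21
Shipment 3: waits 21, runs 21→41
Shipment 7: waits 41, runs 41→59
Shipment 4: waits 59, runs 59→74
Shipment 1: waits 74, runs 74→80
Shipment 2: waits 80, runs 80→85
Shipment 5: waits 85, runs 85→89
Sum = 0+21+41+59+74+80+85 = 360.
Difference = 215 − 360 = -145.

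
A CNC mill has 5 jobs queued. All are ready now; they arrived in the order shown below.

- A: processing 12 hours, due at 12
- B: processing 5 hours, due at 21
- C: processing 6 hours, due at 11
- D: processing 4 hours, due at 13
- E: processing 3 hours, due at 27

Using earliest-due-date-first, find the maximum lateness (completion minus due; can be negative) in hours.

EDD (increasing due date): C A D B E.
C: 0→6, due 11, lateness -5
A: 6→18, due 12, lateness 6
D: 18→22, due 13, lateness 9
B: 22→27, due 21, lateness 6
E: 27→30, due 27, lateness 3
Maximum = 9.

9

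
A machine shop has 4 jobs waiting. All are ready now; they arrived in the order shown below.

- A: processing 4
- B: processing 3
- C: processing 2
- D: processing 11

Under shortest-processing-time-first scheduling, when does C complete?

2

SPT (increasing processing time): C B A D.
C: 0→2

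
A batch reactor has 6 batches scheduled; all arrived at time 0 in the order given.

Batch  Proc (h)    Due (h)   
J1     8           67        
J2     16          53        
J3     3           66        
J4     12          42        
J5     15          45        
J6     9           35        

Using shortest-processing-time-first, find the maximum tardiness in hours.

SPT (increasing processing time): J3 J1 J6 J4 J5 J2.
J3: 0→3, due 66, tardiness 0
J1: 3→11, due 67, tardiness 0
J6: 11→20, due 35, tardiness 0
J4: 20→32, due 42, tardiness 0
J5: 32→47, due 45, tardiness 2
J2: 47→63, due 53, tardiness 10
Maximum = 10.

10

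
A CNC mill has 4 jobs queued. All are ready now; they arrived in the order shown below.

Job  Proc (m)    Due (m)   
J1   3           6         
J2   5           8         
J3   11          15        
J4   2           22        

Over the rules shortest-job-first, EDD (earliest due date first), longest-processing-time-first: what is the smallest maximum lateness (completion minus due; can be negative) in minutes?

SPT (increasing processing time): J4 J1 J2 J3.
J4: 0→2, due 22, lateness -20
J1: 2→5, due 6, lateness -1
J2: 5→10, due 8, lateness 2
J3: 10→21, due 15, lateness 6
Maximum = 6.
EDD (increasing due date): J1 J2 J3 J4.
J1: 0→3, due 6, lateness -3
J2: 3→8, due 8, lateness 0
J3: 8→19, due 15, lateness 4
J4: 19→21, due 22, lateness -1
Maximum = 4.
LPT (decreasing processing time): J3 J2 J1 J4.
J3: 0→11, due 15, lateness -4
J2: 11→16, due 8, lateness 8
J1: 16→19, due 6, lateness 13
J4: 19→21, due 22, lateness -1
Maximum = 13.
SPT 6, EDD 4, LPT 13 → minimum 4.

4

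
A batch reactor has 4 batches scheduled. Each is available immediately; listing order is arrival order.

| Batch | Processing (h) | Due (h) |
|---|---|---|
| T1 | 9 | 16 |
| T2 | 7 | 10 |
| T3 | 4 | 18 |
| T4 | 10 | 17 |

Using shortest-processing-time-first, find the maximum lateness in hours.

13

SPT (increasing processing time): T3 T2 T1 T4.
T3: 0→4, due 18, lateness -14
T2: 4→11, due 10, lateness 1
T1: 11→20, due 16, lateness 4
T4: 20→30, due 17, lateness 13
Maximum = 13.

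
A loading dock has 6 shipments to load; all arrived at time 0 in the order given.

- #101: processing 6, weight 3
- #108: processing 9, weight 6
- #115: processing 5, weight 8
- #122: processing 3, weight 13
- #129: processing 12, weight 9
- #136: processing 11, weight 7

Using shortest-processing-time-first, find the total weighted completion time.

935

SPT (increasing processing time): #122 #115 #101 #108 #136 #129.
#122: finishes 3, weight 13, w·C = 39
#115: finishes 8, weight 8, w·C = 64
#101: finishes 14, weight 3, w·C = 42
#108: finishes 23, weight 6, w·C = 138
#136: finishes 34, weight 7, w·C = 238
#129: finishes 46, weight 9, w·C = 414
Sum = 39+64+42+138+238+414 = 935.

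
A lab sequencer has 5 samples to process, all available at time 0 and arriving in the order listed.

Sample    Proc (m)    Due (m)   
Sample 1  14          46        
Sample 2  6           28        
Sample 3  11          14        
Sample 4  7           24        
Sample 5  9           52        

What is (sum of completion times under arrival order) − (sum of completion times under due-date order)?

FIFO (arrival order): Sample 1 Sample 2 Sample 3 Sample 4 Sample 5.
Sample 1: 0→14
Sample 2: 14→20
Sample 3: 20→31
Sample 4: 31→38
Sample 5: 38→47
Sum = 14+20+31+38+47 = 150.
EDD (increasing due date): Sample 3 Sample 4 Sample 2 Sample 1 Sample 5.
Sample 3: 0→11
Sample 4: 11→18
Sample 2: 18→24
Sample 1: 24→38
Sample 5: 38→47
Sum = 11+18+24+38+47 = 138.
Difference = 150 − 138 = 12.

12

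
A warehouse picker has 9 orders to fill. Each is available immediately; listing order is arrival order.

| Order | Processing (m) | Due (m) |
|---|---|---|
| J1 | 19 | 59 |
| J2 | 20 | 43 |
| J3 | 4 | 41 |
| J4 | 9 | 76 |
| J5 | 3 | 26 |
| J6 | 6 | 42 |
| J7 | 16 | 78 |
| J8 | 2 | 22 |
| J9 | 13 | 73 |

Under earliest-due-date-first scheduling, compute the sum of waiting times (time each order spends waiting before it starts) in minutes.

263

EDD (increasing due date): J8 J5 J3 J6 J2 J1 J9 J4 J7.
J8: waits 0, runs 0→2
J5: waits 2, runs 2→5
J3: waits 5, runs 5→9
J6: waits 9, runs 9→15
J2: waits 15, runs 15→35
J1: waits 35, runs 35→54
J9: waits 54, runs 54→67
J4: waits 67, runs 67→76
J7: waits 76, runs 76→92
Sum = 0+2+5+9+15+35+54+67+76 = 263.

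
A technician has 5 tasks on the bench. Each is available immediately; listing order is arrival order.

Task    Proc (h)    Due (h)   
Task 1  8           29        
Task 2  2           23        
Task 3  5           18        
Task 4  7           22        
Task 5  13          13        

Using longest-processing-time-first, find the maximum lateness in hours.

LPT (decreasing processing time): Task 5 Task 1 Task 4 Task 3 Task 2.
Task 5: 0→13, due 13, lateness 0
Task 1: 13→21, due 29, lateness -8
Task 4: 21→28, due 22, lateness 6
Task 3: 28→33, due 18, lateness 15
Task 2: 33→35, due 23, lateness 12
Maximum = 15.

15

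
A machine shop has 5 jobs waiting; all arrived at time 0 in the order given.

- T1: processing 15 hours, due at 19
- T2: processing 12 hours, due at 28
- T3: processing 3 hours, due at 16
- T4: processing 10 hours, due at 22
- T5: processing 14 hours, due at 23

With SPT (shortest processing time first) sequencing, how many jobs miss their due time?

SPT (increasing processing time): T3 T4 T2 T5 T1.
T3: 0→3, due 16, tardiness 0
T4: 3→13, due 22, tardiness 0
T2: 13→25, due 28, tardiness 0
T5: 25→39, due 23, tardiness 16
T1: 39→54, due 19, tardiness 35
Late jobs: 2.

2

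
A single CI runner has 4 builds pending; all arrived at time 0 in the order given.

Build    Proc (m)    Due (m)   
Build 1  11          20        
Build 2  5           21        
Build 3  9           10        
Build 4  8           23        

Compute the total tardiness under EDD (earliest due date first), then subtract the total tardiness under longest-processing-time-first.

EDD (increasing due date): Build 3 Build 1 Build 2 Build 4.
Build 3: 0→9, due 10, tardiness 0
Build 1: 9→20, due 20, tardiness 0
Build 2: 20→25, due 21, tardiness 4
Build 4: 25→33, due 23, tardiness 10
Sum = 0+0+4+10 = 14.
LPT (decreasing processing time): Build 1 Build 3 Build 4 Build 2.
Build 1: 0→11, due 20, tardiness 0
Build 3: 11→20, due 10, tardiness 10
Build 4: 20→28, due 23, tardiness 5
Build 2: 28→33, due 21, tardiness 12
Sum = 0+10+5+12 = 27.
Difference = 14 − 27 = -13.

-13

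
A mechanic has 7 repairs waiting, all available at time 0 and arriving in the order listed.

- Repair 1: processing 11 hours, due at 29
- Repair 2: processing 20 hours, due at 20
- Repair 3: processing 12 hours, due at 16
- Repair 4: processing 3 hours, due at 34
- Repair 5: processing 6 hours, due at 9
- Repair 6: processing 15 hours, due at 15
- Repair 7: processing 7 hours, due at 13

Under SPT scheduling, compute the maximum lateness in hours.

SPT (increasing processing time): Repair 4 Repair 5 Repair 7 Repair 1 Repair 3 Repair 6 Repair 2.
Repair 4: 0→3, due 34, lateness -31
Repair 5: 3→9, due 9, lateness 0
Repair 7: 9→16, due 13, lateness 3
Repair 1: 16→27, due 29, lateness -2
Repair 3: 27→39, due 16, lateness 23
Repair 6: 39→54, due 15, lateness 39
Repair 2: 54→74, due 20, lateness 54
Maximum = 54.

54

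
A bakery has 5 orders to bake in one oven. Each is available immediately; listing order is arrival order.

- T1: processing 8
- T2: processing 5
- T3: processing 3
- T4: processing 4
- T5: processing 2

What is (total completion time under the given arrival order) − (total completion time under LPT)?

FIFO (arrival order): T1 T2 T3 T4 T5.
T1: 0→8
T2: 8→13
T3: 13→16
T4: 16→20
T5: 20→22
Sum = 8+13+16+20+22 = 79.
LPT (decreasing processing time): T1 T2 T4 T3 T5.
T1: 0→8
T2: 8→13
T4: 13→17
T3: 17→20
T5: 20→22
Sum = 8+13+17+20+22 = 80.
Difference = 79 − 80 = -1.

-1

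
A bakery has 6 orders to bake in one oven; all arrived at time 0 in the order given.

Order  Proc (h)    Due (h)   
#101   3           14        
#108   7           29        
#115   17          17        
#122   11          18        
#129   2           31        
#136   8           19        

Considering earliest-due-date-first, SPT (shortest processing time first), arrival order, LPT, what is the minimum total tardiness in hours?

EDD (increasing due date): #101 #115 #122 #136 #108 #129.
#101: 0→3, due 14, tardiness 0
#115: 3→20, due 17, tardiness 3
#122: 20→31, due 18, tardiness 13
#136: 31→39, due 19, tardiness 20
#108: 39→46, due 29, tardiness 17
#129: 46→48, due 31, tardiness 17
Sum = 0+3+13+20+17+17 = 70.
SPT (increasing processing time): #129 #101 #108 #136 #122 #115.
#129: 0→2, due 31, tardiness 0
#101: 2→5, due 14, tardiness 0
#108: 5→12, due 29, tardiness 0
#136: 12→20, due 19, tardiness 1
#122: 20→31, due 18, tardiness 13
#115: 31→48, due 17, tardiness 31
Sum = 0+0+0+1+13+31 = 45.
FIFO (arrival order): #101 #108 #115 #122 #129 #136.
#101: 0→3, due 14, tardiness 0
#108: 3→10, due 29, tardiness 0
#115: 10→27, due 17, tardiness 10
#122: 27→38, due 18, tardiness 20
#129: 38→40, due 31, tardiness 9
#136: 40→48, due 19, tardiness 29
Sum = 0+0+10+20+9+29 = 68.
LPT (decreasing processing time): #115 #122 #136 #108 #101 #129.
#115: 0→17, due 17, tardiness 0
#122: 17→28, due 18, tardiness 10
#136: 28→36, due 19, tardiness 17
#108: 36→43, due 29, tardiness 14
#101: 43→46, due 14, tardiness 32
#129: 46→48, due 31, tardiness 17
Sum = 0+10+17+14+32+17 = 90.
EDD 70, SPT 45, FIFO 68, LPT 90 → minimum 45.

45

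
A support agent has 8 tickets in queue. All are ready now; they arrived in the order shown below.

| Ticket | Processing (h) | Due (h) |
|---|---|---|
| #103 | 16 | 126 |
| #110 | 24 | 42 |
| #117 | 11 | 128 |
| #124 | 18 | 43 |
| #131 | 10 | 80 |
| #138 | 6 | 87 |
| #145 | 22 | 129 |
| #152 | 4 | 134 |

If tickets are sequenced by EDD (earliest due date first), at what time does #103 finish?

74

EDD (increasing due date): #110 #124 #131 #138 #103 #117 #145 #152.
#110: 0→24
#124: 24→42
#131: 42→52
#138: 52→58
#103: 58→74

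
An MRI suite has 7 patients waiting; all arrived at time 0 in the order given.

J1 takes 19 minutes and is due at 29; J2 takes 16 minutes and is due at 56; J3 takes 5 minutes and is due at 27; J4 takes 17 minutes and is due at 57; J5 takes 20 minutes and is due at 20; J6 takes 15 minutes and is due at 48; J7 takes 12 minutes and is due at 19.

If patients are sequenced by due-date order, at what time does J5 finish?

EDD (increasing due date): J7 J5 J3 J1 J6 J2 J4.
J7: 0→12
J5: 12→32

32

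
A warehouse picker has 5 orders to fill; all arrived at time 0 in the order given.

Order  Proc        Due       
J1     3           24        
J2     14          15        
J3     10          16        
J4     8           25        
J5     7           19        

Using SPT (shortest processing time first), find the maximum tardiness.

SPT (increasing processing time): J1 J5 J4 J3 J2.
J1: 0→3, due 24, tardiness 0
J5: 3→10, due 19, tardiness 0
J4: 10→18, due 25, tardiness 0
J3: 18→28, due 16, tardiness 12
J2: 28→42, due 15, tardiness 27
Maximum = 27.

27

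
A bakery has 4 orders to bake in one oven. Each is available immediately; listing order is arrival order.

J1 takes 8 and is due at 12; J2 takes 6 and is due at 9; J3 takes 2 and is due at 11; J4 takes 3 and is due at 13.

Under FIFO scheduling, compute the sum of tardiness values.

FIFO (arrival order): J1 J2 J3 J4.
J1: 0→8, due 12, tardiness 0
J2: 8→14, due 9, tardiness 5
J3: 14→16, due 11, tardiness 5
J4: 16→19, due 13, tardiness 6
Sum = 0+5+5+6 = 16.

16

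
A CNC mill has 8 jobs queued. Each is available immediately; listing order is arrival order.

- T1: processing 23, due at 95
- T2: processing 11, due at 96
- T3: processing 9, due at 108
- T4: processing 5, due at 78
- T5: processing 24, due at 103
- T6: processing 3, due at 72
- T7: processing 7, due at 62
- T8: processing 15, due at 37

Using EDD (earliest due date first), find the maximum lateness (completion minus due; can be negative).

-11

EDD (increasing due date): T8 T7 T6 T4 T1 T2 T5 T3.
T8: 0→15, due 37, lateness -22
T7: 15→22, due 62, lateness -40
T6: 22→25, due 72, lateness -47
T4: 25→30, due 78, lateness -48
T1: 30→53, due 95, lateness -42
T2: 53→64, due 96, lateness -32
T5: 64→88, due 103, lateness -15
T3: 88→97, due 108, lateness -11
Maximum = -11.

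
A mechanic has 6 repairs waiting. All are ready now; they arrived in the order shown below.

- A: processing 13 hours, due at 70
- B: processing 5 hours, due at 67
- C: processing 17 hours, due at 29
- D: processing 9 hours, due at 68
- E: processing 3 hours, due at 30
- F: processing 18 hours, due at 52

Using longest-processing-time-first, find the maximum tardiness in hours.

35

LPT (decreasing processing time): F C A D B E.
F: 0→18, due 52, tardiness 0
C: 18→35, due 29, tardiness 6
A: 35→48, due 70, tardiness 0
D: 48→57, due 68, tardiness 0
B: 57→62, due 67, tardiness 0
E: 62→65, due 30, tardiness 35
Maximum = 35.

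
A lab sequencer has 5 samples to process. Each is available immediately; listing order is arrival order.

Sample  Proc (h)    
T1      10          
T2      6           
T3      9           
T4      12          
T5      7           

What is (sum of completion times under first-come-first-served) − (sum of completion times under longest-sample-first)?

-15

FIFO (arrival order): T1 T2 T3 T4 T5.
T1: 0→10
T2: 10→16
T3: 16→25
T4: 25→37
T5: 37→44
Sum = 10+16+25+37+44 = 132.
LPT (decreasing processing time): T4 T1 T3 T5 T2.
T4: 0→12
T1: 12→22
T3: 22→31
T5: 31→38
T2: 38→44
Sum = 12+22+31+38+44 = 147.
Difference = 132 − 147 = -15.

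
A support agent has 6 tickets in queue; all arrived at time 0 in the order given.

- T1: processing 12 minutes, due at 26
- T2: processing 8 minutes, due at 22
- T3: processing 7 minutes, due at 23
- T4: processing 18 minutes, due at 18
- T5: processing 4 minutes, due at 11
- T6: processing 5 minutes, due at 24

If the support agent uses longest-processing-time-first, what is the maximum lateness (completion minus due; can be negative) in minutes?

43

LPT (decreasing processing time): T4 T1 T2 T3 T6 T5.
T4: 0→18, due 18, lateness 0
T1: 18→30, due 26, lateness 4
T2: 30→38, due 22, lateness 16
T3: 38→45, due 23, lateness 22
T6: 45→50, due 24, lateness 26
T5: 50→54, due 11, lateness 43
Maximum = 43.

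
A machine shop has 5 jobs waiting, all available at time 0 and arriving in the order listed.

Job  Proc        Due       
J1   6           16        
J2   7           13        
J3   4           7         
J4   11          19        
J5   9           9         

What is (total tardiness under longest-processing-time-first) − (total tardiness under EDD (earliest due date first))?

33

LPT (decreasing processing time): J4 J5 J2 J1 J3.
J4: 0→11, due 19, tardiness 0
J5: 11→20, due 9, tardiness 11
J2: 20→27, due 13, tardiness 14
J1: 27→33, due 16, tardiness 17
J3: 33→37, due 7, tardiness 30
Sum = 0+11+14+17+30 = 72.
EDD (increasing due date): J3 J5 J2 J1 J4.
J3: 0→4, due 7, tardiness 0
J5: 4→13, due 9, tardiness 4
J2: 13→20, due 13, tardiness 7
J1: 20→26, due 16, tardiness 10
J4: 26→37, due 19, tardiness 18
Sum = 0+4+7+10+18 = 39.
Difference = 72 − 39 = 33.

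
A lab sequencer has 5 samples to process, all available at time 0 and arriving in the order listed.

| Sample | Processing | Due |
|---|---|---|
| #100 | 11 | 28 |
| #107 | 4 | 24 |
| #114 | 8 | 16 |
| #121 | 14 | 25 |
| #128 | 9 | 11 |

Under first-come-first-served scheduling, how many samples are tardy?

3

FIFO (arrival order): #100 #107 #114 #121 #128.
#100: 0→11, due 28, tardiness 0
#107: 11→15, due 24, tardiness 0
#114: 15→23, due 16, tardiness 7
#121: 23→37, due 25, tardiness 12
#128: 37→46, due 11, tardiness 35
Late samples: 3.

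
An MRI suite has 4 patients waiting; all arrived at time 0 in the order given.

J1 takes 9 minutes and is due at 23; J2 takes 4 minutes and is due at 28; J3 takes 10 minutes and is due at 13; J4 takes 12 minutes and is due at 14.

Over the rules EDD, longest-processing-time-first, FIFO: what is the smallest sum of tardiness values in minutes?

23

EDD (increasing due date): J3 J4 J1 J2.
J3: 0→10, due 13, tardiness 0
J4: 10→22, due 14, tardiness 8
J1: 22→31, due 23, tardiness 8
J2: 31→35, due 28, tardiness 7
Sum = 0+8+8+7 = 23.
LPT (decreasing processing time): J4 J3 J1 J2.
J4: 0→12, due 14, tardiness 0
J3: 12→22, due 13, tardiness 9
J1: 22→31, due 23, tardiness 8
J2: 31→35, due 28, tardiness 7
Sum = 0+9+8+7 = 24.
FIFO (arrival order): J1 J2 J3 J4.
J1: 0→9, due 23, tardiness 0
J2: 9→13, due 28, tardiness 0
J3: 13→23, due 13, tardiness 10
J4: 23→35, due 14, tardiness 21
Sum = 0+0+10+21 = 31.
EDD 23, LPT 24, FIFO 31 → minimum 23.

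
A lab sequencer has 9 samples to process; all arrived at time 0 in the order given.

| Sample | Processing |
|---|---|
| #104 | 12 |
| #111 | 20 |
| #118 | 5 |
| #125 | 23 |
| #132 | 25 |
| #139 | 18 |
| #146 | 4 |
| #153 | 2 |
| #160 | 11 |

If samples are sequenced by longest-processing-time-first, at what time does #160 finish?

109

LPT (decreasing processing time): #132 #125 #111 #139 #104 #160 #118 #146 #153.
#132: 0→25
#125: 25→48
#111: 48→68
#139: 68→86
#104: 86→98
#160: 98→109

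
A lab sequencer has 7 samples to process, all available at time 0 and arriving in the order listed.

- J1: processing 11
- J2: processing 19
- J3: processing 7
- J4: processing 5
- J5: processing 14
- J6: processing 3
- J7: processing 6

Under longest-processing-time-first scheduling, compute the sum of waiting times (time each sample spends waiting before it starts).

266

LPT (decreasing processing time): J2 J5 J1 J3 J7 J4 J6.
J2: waits 0, runs 0→19
J5: waits 19, runs 19→33
J1: waits 33, runs 33→44
J3: waits 44, runs 44→51
J7: waits 51, runs 51→57
J4: waits 57, runs 57→62
J6: waits 62, runs 62→65
Sum = 0+19+33+44+51+57+62 = 266.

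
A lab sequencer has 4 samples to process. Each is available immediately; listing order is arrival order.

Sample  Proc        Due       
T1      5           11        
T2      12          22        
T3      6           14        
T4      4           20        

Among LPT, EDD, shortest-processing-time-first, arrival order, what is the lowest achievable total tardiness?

LPT (decreasing processing time): T2 T3 T1 T4.
T2: 0→12, due 22, tardiness 0
T3: 12→18, due 14, tardiness 4
T1: 18→23, due 11, tardiness 12
T4: 23→27, due 20, tardiness 7
Sum = 0+4+12+7 = 23.
EDD (increasing due date): T1 T3 T4 T2.
T1: 0→5, due 11, tardiness 0
T3: 5→11, due 14, tardiness 0
T4: 11→15, due 20, tardiness 0
T2: 15→27, due 22, tardiness 5
Sum = 0+0+0+5 = 5.
SPT (increasing processing time): T4 T1 T3 T2.
T4: 0→4, due 20, tardiness 0
T1: 4→9, due 11, tardiness 0
T3: 9→15, due 14, tardiness 1
T2: 15→27, due 22, tardiness 5
Sum = 0+0+1+5 = 6.
FIFO (arrival order): T1 T2 T3 T4.
T1: 0→5, due 11, tardiness 0
T2: 5→17, due 22, tardiness 0
T3: 17→23, due 14, tardiness 9
T4: 23→27, due 20, tardiness 7
Sum = 0+0+9+7 = 16.
LPT 23, EDD 5, SPT 6, FIFO 16 → minimum 5.

5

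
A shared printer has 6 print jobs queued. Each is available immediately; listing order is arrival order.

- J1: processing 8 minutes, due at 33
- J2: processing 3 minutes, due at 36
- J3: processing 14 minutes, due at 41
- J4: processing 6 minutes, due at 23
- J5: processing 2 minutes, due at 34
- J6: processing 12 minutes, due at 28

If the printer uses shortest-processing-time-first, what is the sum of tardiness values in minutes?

7

SPT (increasing processing time): J5 J2 J4 J1 J6 J3.
J5: 0→2, due 34, tardiness 0
J2: 2→5, due 36, tardiness 0
J4: 5→11, due 23, tardiness 0
J1: 11→19, due 33, tardiness 0
J6: 19→31, due 28, tardiness 3
J3: 31→45, due 41, tardiness 4
Sum = 0+0+0+0+3+4 = 7.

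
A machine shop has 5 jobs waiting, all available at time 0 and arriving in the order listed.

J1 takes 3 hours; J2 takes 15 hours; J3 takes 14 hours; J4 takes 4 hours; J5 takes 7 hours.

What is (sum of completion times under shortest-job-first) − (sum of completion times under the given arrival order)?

-37

SPT (increasing processing time): J1 J4 J5 J3 J2.
J1: 0→3
J4: 3→7
J5: 7→14
J3: 14→28
J2: 28→43
Sum = 3+7+14+28+43 = 95.
FIFO (arrival order): J1 J2 J3 J4 J5.
J1: 0→3
J2: 3→18
J3: 18→32
J4: 32→36
J5: 36→43
Sum = 3+18+32+36+43 = 132.
Difference = 95 − 132 = -37.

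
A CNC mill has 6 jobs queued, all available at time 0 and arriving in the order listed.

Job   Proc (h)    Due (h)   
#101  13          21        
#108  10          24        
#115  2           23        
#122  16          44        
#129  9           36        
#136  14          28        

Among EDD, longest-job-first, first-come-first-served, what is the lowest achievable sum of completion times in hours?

EDD (increasing due date): #101 #115 #108 #136 #129 #122.
#101: 0→13
#115: 13→15
#108: 15→25
#136: 25→39
#129: 39→48
#122: 48→64
Sum = 13+15+25+39+48+64 = 204.
LPT (decreasing processing time): #122 #136 #101 #108 #129 #115.
#122: 0→16
#136: 16→30
#101: 30→43
#108: 43→53
#129: 53→62
#115: 62→64
Sum = 16+30+43+53+62+64 = 268.
FIFO (arrival order): #101 #108 #115 #122 #129 #136.
#101: 0→13
#108: 13→23
#115: 23→25
#122: 25→41
#129: 41→50
#136: 50→64
Sum = 13+23+25+41+50+64 = 216.
EDD 204, LPT 268, FIFO 216 → minimum 204.

204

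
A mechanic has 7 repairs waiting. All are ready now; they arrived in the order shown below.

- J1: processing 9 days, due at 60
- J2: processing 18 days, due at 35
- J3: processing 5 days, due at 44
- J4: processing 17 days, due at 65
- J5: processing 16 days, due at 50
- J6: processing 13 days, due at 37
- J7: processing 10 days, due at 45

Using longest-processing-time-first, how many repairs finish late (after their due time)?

LPT (decreasing processing time): J2 J4 J5 J6 J7 J1 J3.
J2: 0→18, due 35, tardiness 0
J4: 18→35, due 65, tardiness 0
J5: 35→51, due 50, tardiness 1
J6: 51→64, due 37, tardiness 27
J7: 64→74, due 45, tardiness 29
J1: 74→83, due 60, tardiness 23
J3: 83→88, due 44, tardiness 44
Late repairs: 5.

5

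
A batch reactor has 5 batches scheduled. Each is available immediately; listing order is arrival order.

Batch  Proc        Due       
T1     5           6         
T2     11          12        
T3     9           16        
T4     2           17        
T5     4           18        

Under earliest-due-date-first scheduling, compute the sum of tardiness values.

EDD (increasing due date): T1 T2 T3 T4 T5.
T1: 0→5, due 6, tardiness 0
T2: 5→16, due 12, tardiness 4
T3: 16→25, due 16, tardiness 9
T4: 25→27, due 17, tardiness 10
T5: 27→31, due 18, tardiness 13
Sum = 0+4+9+10+13 = 36.

36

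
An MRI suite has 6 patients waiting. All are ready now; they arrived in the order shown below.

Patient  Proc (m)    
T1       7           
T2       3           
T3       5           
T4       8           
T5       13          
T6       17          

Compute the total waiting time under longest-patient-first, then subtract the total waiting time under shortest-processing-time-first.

LPT (decreasing processing time): T6 T5 T4 T1 T3 T2.
T6: waits 0, runs 0→17
T5: waits 17, runs 17→30
T4: waits 30, runs 30→38
T1: waits 38, runs 38→45
T3: waits 45, runs 45→50
T2: waits 50, runs 50→53
Sum = 0+17+30+38+45+50 = 180.
SPT (increasing processing time): T2 T3 T1 T4 T5 T6.
T2: waits 0, runs 0→3
T3: waits 3, runs 3→8
T1: waits 8, runs 8→15
T4: waits 15, runs 15→23
T5: waits 23, runs 23→36
T6: waits 36, runs 36→53
Sum = 0+3+8+15+23+36 = 85.
Difference = 180 − 85 = 95.

95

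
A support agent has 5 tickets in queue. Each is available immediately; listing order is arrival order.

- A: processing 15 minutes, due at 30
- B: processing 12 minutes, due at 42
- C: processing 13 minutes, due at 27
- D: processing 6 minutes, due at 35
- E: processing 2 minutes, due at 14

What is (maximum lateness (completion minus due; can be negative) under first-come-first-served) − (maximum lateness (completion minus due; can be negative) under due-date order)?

28

FIFO (arrival order): A B C D E.
A: 0→15, due 30, lateness -15
B: 15→27, due 42, lateness -15
C: 27→40, due 27, lateness 13
D: 40→46, due 35, lateness 11
E: 46→48, due 14, lateness 34
Maximum = 34.
EDD (increasing due date): E C A D B.
E: 0→2, due 14, lateness -12
C: 2→15, due 27, lateness -12
A: 15→30, due 30, lateness 0
D: 30→36, due 35, lateness 1
B: 36→48, due 42, lateness 6
Maximum = 6.
Difference = 34 − 6 = 28.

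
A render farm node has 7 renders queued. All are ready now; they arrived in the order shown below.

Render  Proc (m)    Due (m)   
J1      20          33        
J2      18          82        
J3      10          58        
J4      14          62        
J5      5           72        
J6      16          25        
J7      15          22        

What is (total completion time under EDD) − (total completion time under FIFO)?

EDD (increasing due date): J7 J6 J1 J3 J4 J5 J2.
J7: 0→15
J6: 15→31
J1: 31→51
J3: 51→61
J4: 61→75
J5: 75→80
J2: 80→98
Sum = 15+31+51+61+75+80+98 = 411.
FIFO (arrival order): J1 J2 J3 J4 J5 J6 J7.
J1: 0→20
J2: 20→38
J3: 38→48
J4: 48→62
J5: 62→67
J6: 67→83
J7: 83→98
Sum = 20+38+48+62+67+83+98 = 416.
Difference = 411 − 416 = -5.

-5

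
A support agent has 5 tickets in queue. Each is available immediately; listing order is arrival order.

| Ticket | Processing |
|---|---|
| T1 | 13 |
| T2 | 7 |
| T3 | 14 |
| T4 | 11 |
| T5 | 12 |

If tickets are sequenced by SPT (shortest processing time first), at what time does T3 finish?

SPT (increasing processing time): T2 T4 T5 T1 T3.
T2: 0→7
T4: 7→18
T5: 18→30
T1: 30→43
T3: 43→57

57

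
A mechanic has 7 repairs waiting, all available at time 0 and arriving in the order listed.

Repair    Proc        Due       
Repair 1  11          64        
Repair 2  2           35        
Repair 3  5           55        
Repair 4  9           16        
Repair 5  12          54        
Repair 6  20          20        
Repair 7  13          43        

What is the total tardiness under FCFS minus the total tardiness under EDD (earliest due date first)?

FIFO (arrival order): Repair 1 Repair 2 Repair 3 Repair 4 Repair 5 Repair 6 Repair 7.
Repair 1: 0→11, due 64, tardiness 0
Repair 2: 11→13, due 35, tardiness 0
Repair 3: 13→18, due 55, tardiness 0
Repair 4: 18→27, due 16, tardiness 11
Repair 5: 27→39, due 54, tardiness 0
Repair 6: 39→59, due 20, tardiness 39
Repair 7: 59→72, due 43, tardiness 29
Sum = 0+0+0+11+0+39+29 = 79.
EDD (increasing due date): Repair 4 Repair 6 Repair 2 Repair 7 Repair 5 Repair 3 Repair 1.
Repair 4: 0→9, due 16, tardiness 0
Repair 6: 9→29, due 20, tardiness 9
Repair 2: 29→31, due 35, tardiness 0
Repair 7: 31→44, due 43, tardiness 1
Repair 5: 44→56, due 54, tardiness 2
Repair 3: 56→61, due 55, tardiness 6
Repair 1: 61→72, due 64, tardiness 8
Sum = 0+9+0+1+2+6+8 = 26.
Difference = 79 − 26 = 53.

53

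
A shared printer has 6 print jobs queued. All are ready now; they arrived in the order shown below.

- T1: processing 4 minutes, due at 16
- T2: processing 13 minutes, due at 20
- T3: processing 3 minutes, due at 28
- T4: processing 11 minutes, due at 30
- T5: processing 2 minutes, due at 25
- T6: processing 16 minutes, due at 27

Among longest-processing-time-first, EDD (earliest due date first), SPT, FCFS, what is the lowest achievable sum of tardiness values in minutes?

31

LPT (decreasing processing time): T6 T2 T4 T1 T3 T5.
T6: 0→16, due 27, tardiness 0
T2: 16→29, due 20, tardiness 9
T4: 29→40, due 30, tardiness 10
T1: 40→44, due 16, tardiness 28
T3: 44→47, due 28, tardiness 19
T5: 47→49, due 25, tardiness 24
Sum = 0+9+10+28+19+24 = 90.
EDD (increasing due date): T1 T2 T5 T6 T3 T4.
T1: 0→4, due 16, tardiness 0
T2: 4→17, due 20, tardiness 0
T5: 17→19, due 25, tardiness 0
T6: 19→35, due 27, tardiness 8
T3: 35→38, due 28, tardiness 10
T4: 38→49, due 30, tardiness 19
Sum = 0+0+0+8+10+19 = 37.
SPT (increasing processing time): T5 T3 T1 T4 T2 T6.
T5: 0→2, due 25, tardiness 0
T3: 2→5, due 28, tardiness 0
T1: 5→9, due 16, tardiness 0
T4: 9→20, due 30, tardiness 0
T2: 20→33, due 20, tardiness 13
T6: 33→49, due 27, tardiness 22
Sum = 0+0+0+0+13+22 = 35.
FIFO (arrival order): T1 T2 T3 T4 T5 T6.
T1: 0→4, due 16, tardiness 0
T2: 4→17, due 20, tardiness 0
T3: 17→20, due 28, tardiness 0
T4: 20→31, due 30, tardiness 1
T5: 31→33, due 25, tardiness 8
T6: 33→49, due 27, tardiness 22
Sum = 0+0+0+1+8+22 = 31.
LPT 90, EDD 37, SPT 35, FIFO 31 → minimum 31.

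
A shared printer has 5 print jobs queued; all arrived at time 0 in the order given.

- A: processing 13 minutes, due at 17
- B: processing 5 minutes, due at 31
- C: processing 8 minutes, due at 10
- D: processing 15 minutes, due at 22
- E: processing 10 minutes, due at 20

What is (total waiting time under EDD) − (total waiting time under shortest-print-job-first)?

29

EDD (increasing due date): C A E D B.
C: waits 0, runs 0→8
A: waits 8, runs 8→21
E: waits 21, runs 21→31
D: waits 31, runs 31→46
B: waits 46, runs 46→51
Sum = 0+8+21+31+46 = 106.
SPT (increasing processing time): B C E A D.
B: waits 0, runs 0→5
C: waits 5, runs 5→13
E: waits 13, runs 13→23
A: waits 23, runs 23→36
D: waits 36, runs 36→51
Sum = 0+5+13+23+36 = 77.
Difference = 106 − 77 = 29.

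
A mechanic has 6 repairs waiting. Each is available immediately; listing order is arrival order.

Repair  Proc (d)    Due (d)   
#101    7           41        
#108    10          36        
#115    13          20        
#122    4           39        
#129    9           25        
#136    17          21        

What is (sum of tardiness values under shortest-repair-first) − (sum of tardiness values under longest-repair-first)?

-12

SPT (increasing processing time): #122 #101 #129 #108 #115 #136.
#122: 0→4, due 39, tardiness 0
#101: 4→11, due 41, tardiness 0
#129: 11→20, due 25, tardiness 0
#108: 20→30, due 36, tardiness 0
#115: 30→43, due 20, tardiness 23
#136: 43→60, due 21, tardiness 39
Sum = 0+0+0+0+23+39 = 62.
LPT (decreasing processing time): #136 #115 #108 #129 #101 #122.
#136: 0→17, due 21, tardiness 0
#115: 17→30, due 20, tardiness 10
#108: 30→40, due 36, tardiness 4
#129: 40→49, due 25, tardiness 24
#101: 49→56, due 41, tardiness 15
#122: 56→60, due 39, tardiness 21
Sum = 0+10+4+24+15+21 = 74.
Difference = 62 − 74 = -12.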